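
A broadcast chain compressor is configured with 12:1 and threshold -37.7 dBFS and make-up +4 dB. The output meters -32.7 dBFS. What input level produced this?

Before make-up, the level was -32.7 − 4 = -36.7 dBFS.
The compressed level sits -36.7 − (-37.7) = 1 dB over threshold.
Before 12:1 compression the overshoot was 1 × 12 = 12 dB, so input = -37.7 + 12 = -25.7 dBFS.

-25.7 dBFS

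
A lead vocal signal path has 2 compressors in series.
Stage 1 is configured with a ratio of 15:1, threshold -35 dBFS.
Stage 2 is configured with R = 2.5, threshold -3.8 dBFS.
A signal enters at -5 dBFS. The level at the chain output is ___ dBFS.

-33 dBFS

Stage 1: overshoot 30 dB → 30/15 = 2 dB → -33 dBFS.
Stage 2: below threshold (-33 ≤ -3.8); passes unchanged; output -33 dBFS.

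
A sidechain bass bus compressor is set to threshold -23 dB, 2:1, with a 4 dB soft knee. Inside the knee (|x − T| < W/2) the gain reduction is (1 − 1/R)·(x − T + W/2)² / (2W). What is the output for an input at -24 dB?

-24.0625 dB

x − T + W/2 = -24 − (-23) + 2 = 1.
GR = (1 − 1/2) × 1² / 8 = 0.5 × 1 / 8 = 0.0625 dB.
Output = -24 − 0.0625 = -24.0625 dB.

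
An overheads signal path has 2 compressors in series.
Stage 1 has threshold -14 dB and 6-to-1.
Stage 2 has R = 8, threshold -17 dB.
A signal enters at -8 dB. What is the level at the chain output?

-16.5 dB

Stage 1: overshoot 6 dB → 6/6 = 1 dB → -13 dB.
Stage 2: -13 dB is 4 dB over -17 dB; at 8:1 that becomes 0.5 dB over, giving -16.5 dB.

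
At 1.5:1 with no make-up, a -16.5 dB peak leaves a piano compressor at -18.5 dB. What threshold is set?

Let T be the threshold. Output overshoot = (input overshoot)/R, so -18.5 − T = (-16.5 − T)/1.5.
1.5·(-18.5 − T) = -16.5 − T → 0.5·T = -27.75 − (-16.5) = -11.25.
T = -11.25/0.5 = -22.5 dB.

-22.5 dB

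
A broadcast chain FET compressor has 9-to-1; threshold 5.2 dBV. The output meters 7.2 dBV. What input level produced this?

23.2 dBV

The compressed level sits 7.2 − 5.2 = 2 dB over threshold.
Before 9:1 compression the overshoot was 2 × 9 = 18 dB, so input = 5.2 + 18 = 23.2 dBV.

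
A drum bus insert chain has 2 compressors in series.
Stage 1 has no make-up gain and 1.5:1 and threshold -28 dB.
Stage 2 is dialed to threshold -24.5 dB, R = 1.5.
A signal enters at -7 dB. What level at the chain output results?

-17.5 dB

Stage 1: overshoot 21 dB → 21/1.5 = 14 dB → -14 dB.
Stage 2: -14 dB is 10.5 dB over -24.5 dB; at 1.5:1 that becomes 7 dB over, giving -17.5 dB.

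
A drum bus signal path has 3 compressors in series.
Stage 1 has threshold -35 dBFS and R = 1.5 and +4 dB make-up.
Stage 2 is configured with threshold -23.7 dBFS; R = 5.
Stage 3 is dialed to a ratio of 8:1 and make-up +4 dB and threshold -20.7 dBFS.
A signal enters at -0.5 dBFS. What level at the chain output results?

-16.6825 dBFS

Stage 1: 34.5 dB above -35 dBFS, reduced 1.5:1 to 23 dB above → -12 dBFS; +4 dB make-up → -8 dBFS.
Stage 2: 15.7 dB above -23.7 dBFS, reduced 5:1 to 3.14 dB above → -20.56 dBFS.
Stage 3: overshoot 0.14 dB → 0.14/8 = 0.0175 dB → -20.6825 dBFS; +4 dB make-up → -16.6825 dBFS.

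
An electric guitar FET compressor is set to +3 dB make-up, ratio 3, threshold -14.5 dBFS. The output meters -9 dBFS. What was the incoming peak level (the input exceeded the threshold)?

-7 dBFS

Remove make-up: -9 − 3 = -12 dBFS.
The compressed level sits -12 − (-14.5) = 2.5 dB over threshold.
Before 3:1 compression the overshoot was 2.5 × 3 = 7.5 dB, so input = -14.5 + 7.5 = -7 dBFS.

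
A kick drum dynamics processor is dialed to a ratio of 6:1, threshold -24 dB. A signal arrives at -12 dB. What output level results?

-22 dB

Overshoot: -12 − (-24) = 12 dB.
The 12 dB excess becomes 2 dB after 6:1 reduction.
That puts the output at -22 dB.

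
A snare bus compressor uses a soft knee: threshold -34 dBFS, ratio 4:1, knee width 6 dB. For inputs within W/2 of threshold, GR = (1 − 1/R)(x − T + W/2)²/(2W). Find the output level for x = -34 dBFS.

x − T + W/2 = -34 − (-34) + 3 = 3.
GR = (1 − 1/4) × 3² / 12 = 0.75 × 9 / 12 = 0.5625 dB.
Output = -34 − 0.5625 = -34.5625 dBFS.

-34.5625 dBFS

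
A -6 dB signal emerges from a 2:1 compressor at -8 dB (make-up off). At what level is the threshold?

Input is 4 dB above T (since output overshoot × R = input overshoot: (-8 − T)·2 = -6 − T gives T = -10 dB).
Check: -10 + (-6 − (-10))/2 = -10 + 2 = -8 dB. ✓

-10 dB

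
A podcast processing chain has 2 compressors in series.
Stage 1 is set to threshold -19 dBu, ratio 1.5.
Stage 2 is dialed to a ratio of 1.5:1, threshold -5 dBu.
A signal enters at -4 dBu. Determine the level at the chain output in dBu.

Stage 1: -4 dBu is 15 dB over -19 dBu; at 1.5:1 that becomes 10 dB over, giving -9 dBu.
Stage 2: below threshold (-9 ≤ -5); passes unchanged; output -9 dBu.

-9 dBu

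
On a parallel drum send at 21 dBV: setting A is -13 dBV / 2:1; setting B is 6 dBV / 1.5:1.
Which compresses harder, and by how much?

A, by 12 dB

A: 34 dB over, compressed to 17 dB over, so 17 dB of GR.
B: 15 dB over, compressed to 10 dB over, so 5 dB of GR.
A applies 12 dB more gain reduction.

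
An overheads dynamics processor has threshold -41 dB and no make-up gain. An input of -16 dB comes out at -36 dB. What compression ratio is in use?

5:1

Input overshoot = -16 − (-41) = 25 dB; output overshoot = -36 − (-41) = 5 dB.
Ratio = 25 / 5 = 5.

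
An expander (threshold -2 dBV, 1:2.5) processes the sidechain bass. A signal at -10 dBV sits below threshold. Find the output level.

Below threshold, a 1:2.5 expander applies gain = (2.5−1)×(T − x) of attenuation.
(2.5−1) × 8 = 12 dB, so output = -10 − 12 = -22 dBV.

-22 dBV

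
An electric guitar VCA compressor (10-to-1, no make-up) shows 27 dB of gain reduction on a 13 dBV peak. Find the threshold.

Input is 30 dB above T (since output overshoot × R = input overshoot: (-14 − T)·10 = 13 − T gives T = -17 dBV).
Check: -17 + (13 − (-17))/10 = -17 + 3 = -14 dBV. ✓

-17 dBV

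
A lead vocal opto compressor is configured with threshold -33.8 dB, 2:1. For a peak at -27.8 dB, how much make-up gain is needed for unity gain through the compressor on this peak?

3 dB

Overshoot 6 dB → 6/2 = 3 dB after compression, so the compressed level is -33.8 + 3 = -30.8 dB.
Make-up = target − compressed = -27.8 − (-30.8) = 3 dB.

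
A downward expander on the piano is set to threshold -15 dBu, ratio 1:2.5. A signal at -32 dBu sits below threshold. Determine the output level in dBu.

Below threshold, a 1:2.5 expander applies gain = (2.5−1)×(T − x) of attenuation.
(2.5−1) × 17 = 25.5 dB, so output = -32 − 25.5 = -57.5 dBu.

-57.5 dBu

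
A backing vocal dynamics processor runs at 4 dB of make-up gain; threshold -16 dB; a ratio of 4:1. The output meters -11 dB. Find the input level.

Stripping the +4 dB make-up gives -15 dB at the gain stage.
That's 1 dB above the -16 dB threshold.
Undo the ratio: input overshoot = 1 × 4 = 4 dB, giving input = -12 dB.

-12 dB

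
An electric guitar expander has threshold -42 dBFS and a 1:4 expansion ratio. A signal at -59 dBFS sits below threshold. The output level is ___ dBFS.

Undershoot = (-42) − (-59) = 17 dB.
At 1:4, that expands to 68 dB under threshold.
Output = -42 − 68 = -110 dBFS.

-110 dBFS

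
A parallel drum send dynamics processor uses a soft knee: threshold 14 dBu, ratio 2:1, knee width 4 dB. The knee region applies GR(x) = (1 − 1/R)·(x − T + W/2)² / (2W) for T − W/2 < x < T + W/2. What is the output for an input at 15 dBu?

x − T + W/2 = 15 − 14 + 2 = 3.
GR = (1 − 1/2) × 3² / 8 = 0.5 × 9 / 8 = 0.5625 dB.
Output = 15 − 0.5625 = 14.4375 dBu.

14.4375 dBu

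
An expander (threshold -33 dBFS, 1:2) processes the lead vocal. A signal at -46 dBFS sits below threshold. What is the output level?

Below threshold, a 1:2 expander applies gain = (2−1)×(T − x) of attenuation.
(2−1) × 13 = 13 dB, so output = -46 − 13 = -59 dBFS.

-59 dBFS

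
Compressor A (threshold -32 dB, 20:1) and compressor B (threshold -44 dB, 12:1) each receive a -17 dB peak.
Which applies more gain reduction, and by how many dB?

B, by 10.5 dB

A: overshoot 15 dB → output overshoot 0.75 dB → GR 14.25 dB.
B: overshoot 27 dB → output overshoot 2.25 dB → GR 24.75 dB.
B reduces 10.5 dB more.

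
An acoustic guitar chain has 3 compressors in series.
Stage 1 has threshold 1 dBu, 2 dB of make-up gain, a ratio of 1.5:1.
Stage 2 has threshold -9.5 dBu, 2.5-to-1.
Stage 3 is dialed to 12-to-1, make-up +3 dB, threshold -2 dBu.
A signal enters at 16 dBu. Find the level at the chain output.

1.125 dBu

Stage 1: 16 dBu is 15 dB over 1 dBu; at 1.5:1 that becomes 10 dB over, giving 11 dBu; +2 dB make-up → 13 dBu.
Stage 2: overshoot 22.5 dB → 22.5/2.5 = 9 dB → -0.5 dBu.
Stage 3: 1.5 dB above -2 dBu, reduced 12:1 to 0.125 dB above → -1.875 dBu; +3 dB make-up → 1.125 dBu.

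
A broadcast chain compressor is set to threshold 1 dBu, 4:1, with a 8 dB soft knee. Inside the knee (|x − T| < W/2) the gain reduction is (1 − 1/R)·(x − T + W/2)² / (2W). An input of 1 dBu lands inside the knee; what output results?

0.25 dBu

x − T + W/2 = 1 − 1 + 4 = 4.
GR = (1 − 1/4) × 4² / 16 = 0.75 × 16 / 16 = 0.75 dB.
Output = 1 − 0.75 = 0.25 dBu.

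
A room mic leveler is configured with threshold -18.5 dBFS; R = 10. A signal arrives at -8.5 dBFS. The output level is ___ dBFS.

The input is 10 dB above the -18.5 dBFS threshold.
10:1 compression reduces that to 10/10 = 1 dB over.
That puts the output at -17.5 dBFS.

-17.5 dBFS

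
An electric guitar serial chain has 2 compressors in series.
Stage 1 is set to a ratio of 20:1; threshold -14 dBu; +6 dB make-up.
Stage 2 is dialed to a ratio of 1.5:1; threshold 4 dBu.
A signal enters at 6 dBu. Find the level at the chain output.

Stage 1: overshoot 20 dB → 20/20 = 1 dB → -13 dBu; +6 dB make-up → -7 dBu.
Stage 2: -7 dBu is at or below the 4 dBu threshold — no compression; output -7 dBu.

-7 dBu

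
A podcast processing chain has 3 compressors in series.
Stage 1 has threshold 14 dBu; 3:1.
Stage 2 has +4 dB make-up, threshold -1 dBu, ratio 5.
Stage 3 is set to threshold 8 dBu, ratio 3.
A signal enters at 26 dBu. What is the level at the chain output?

Stage 1: 12 dB above 14 dBu, reduced 3:1 to 4 dB above → 18 dBu.
Stage 2: 18 dBu is 19 dB over -1 dBu; at 5:1 that becomes 3.8 dB over, giving 2.8 dBu; +4 dB make-up → 6.8 dBu.
Stage 3: 6.8 dBu is at or below the 8 dBu threshold — no compression; output 6.8 dBu.

6.8 dBu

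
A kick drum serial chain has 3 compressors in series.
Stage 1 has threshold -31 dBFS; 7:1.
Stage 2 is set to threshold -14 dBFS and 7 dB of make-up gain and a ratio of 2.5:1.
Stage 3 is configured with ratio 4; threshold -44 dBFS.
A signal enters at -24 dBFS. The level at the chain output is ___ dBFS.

-38.75 dBFS

Stage 1: overshoot 7 dB → 7/7 = 1 dB → -30 dBFS.
Stage 2: below threshold (-30 ≤ -14); passes unchanged; make-up brings it to -23 dBFS.
Stage 3: -23 dBFS is 21 dB over -44 dBFS; at 4:1 that becomes 5.25 dB over, giving -38.75 dBFS.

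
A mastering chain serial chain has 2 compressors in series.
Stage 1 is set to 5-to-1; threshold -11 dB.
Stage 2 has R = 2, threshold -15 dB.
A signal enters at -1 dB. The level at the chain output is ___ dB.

Stage 1: 10 dB above -11 dB, reduced 5:1 to 2 dB above → -9 dB.
Stage 2: -9 dB is 6 dB over -15 dB; at 2:1 that becomes 3 dB over, giving -12 dB.

-12 dB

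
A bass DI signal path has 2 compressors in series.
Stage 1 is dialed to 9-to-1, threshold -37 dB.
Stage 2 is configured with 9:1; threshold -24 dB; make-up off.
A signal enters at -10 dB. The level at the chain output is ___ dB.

-34 dB

Stage 1: -10 dB is 27 dB over -37 dB; at 9:1 that becomes 3 dB over, giving -34 dB.
Stage 2: -34 dB is at or below the -24 dB threshold — no compression; output -34 dB.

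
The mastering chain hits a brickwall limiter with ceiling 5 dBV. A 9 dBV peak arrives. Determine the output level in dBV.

At ∞:1, everything above 5 dBV is held at the ceiling.

5 dBV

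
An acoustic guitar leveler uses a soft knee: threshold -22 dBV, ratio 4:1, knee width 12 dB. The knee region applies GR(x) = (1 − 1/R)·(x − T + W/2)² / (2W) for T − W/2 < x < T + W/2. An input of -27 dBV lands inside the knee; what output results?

-27.03125 dBV

x − T + W/2 = -27 − (-22) + 6 = 1.
GR = (1 − 1/4) × 1² / 24 = 0.75 × 1 / 24 = 0.03125 dB.
Output = -27 − 0.03125 = -27.03125 dBV.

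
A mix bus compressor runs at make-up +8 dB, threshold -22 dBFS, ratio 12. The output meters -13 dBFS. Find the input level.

-10 dBFS

Stripping the +8 dB make-up gives -21 dBFS at the gain stage.
Post-compression overshoot = -21 − (-22) = 1 dB.
Before 12:1 compression the overshoot was 1 × 12 = 12 dB, so input = -22 + 12 = -10 dBFS.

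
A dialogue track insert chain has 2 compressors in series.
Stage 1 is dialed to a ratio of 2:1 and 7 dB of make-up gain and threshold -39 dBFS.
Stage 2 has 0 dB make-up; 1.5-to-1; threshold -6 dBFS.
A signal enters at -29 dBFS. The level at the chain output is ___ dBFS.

-27 dBFS

Stage 1: -29 dBFS is 10 dB over -39 dBFS; at 2:1 that becomes 5 dB over, giving -34 dBFS; +7 dB make-up → -27 dBFS.
Stage 2: below threshold (-27 ≤ -6); passes unchanged; output -27 dBFS.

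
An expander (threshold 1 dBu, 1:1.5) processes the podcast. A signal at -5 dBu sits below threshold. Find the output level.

-8 dBu

Below threshold, a 1:1.5 expander applies gain = (1.5−1)×(T − x) of attenuation.
(1.5−1) × 6 = 3 dB, so output = -5 − 3 = -8 dBu.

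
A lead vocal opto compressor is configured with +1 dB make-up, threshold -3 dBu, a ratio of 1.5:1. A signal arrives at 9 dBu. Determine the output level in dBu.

6 dBu

Overshoot: 9 − (-3) = 12 dB.
At 1.5:1 the overshoot is divided by 1.5, leaving 8 dB above threshold.
That puts the output at 5 dBu; make-up adds 1 dB, giving 6 dBu.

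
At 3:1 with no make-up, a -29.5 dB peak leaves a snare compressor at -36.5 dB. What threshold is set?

Let T be the threshold. Output overshoot = (input overshoot)/R, so -36.5 − T = (-29.5 − T)/3.
3·(-36.5 − T) = -29.5 − T → 2·T = -109.5 − (-29.5) = -80.
T = -80/2 = -40 dB.

-40 dB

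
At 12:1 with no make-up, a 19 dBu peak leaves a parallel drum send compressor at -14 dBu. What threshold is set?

Let T be the threshold. Output overshoot = (input overshoot)/R, so -14 − T = (19 − T)/12.
12·(-14 − T) = 19 − T → 11·T = -168 − 19 = -187.
T = -187/11 = -17 dBu.

-17 dBu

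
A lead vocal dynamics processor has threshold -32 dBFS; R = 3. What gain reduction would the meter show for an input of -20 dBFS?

The signal is 12 dB above threshold.
After 3:1 compression the overshoot becomes 12/3 = 4 dB.
GR = overshoot in − overshoot out = 12 − 4 = 8 dB.

8 dB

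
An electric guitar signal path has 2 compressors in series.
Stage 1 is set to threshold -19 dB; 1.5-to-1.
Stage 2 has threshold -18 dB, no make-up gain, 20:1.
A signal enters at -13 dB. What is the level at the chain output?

Stage 1: -13 dB is 6 dB over -19 dB; at 1.5:1 that becomes 4 dB over, giving -15 dB.
Stage 2: -15 dB is 3 dB over -18 dB; at 20:1 that becomes 0.15 dB over, giving -17.85 dB.

-17.85 dB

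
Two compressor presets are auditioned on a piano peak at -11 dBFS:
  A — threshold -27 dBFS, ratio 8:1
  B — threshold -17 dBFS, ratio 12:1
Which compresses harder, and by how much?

A: overshoot 16 dB → output overshoot 2 dB → GR 14 dB.
B: overshoot 6 dB → output overshoot 0.5 dB → GR 5.5 dB.
Difference: 8.5 dB in favour of A.

A, by 8.5 dB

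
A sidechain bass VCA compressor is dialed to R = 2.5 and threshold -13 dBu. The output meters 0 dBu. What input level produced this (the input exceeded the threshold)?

19.5 dBu

The compressed level sits 0 − (-13) = 13 dB over threshold.
Input overshoot = R × output overshoot = 32.5 dB → input = -13 + 32.5 = 19.5 dBu.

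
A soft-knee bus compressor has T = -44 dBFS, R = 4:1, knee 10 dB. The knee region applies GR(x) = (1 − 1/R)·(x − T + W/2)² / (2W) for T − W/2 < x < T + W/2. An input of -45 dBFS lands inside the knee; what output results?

x − T + W/2 = -45 − (-44) + 5 = 4.
GR = (1 − 1/4) × 4² / 20 = 0.75 × 16 / 20 = 0.6 dB.
Output = -45 − 0.6 = -45.6 dBFS.

-45.6 dBFS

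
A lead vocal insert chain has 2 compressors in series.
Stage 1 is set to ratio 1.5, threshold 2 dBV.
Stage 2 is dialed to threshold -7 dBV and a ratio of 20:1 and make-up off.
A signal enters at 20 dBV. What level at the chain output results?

Stage 1: 18 dB above 2 dBV, reduced 1.5:1 to 12 dB above → 14 dBV.
Stage 2: 21 dB above -7 dBV, reduced 20:1 to 1.05 dB above → -5.95 dBV.

-5.95 dBV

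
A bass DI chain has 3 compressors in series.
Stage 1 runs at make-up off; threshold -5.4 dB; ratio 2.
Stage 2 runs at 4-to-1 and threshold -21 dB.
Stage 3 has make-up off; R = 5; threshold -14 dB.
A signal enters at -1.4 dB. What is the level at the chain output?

-16.6 dB

Stage 1: 4 dB above -5.4 dB, reduced 2:1 to 2 dB above → -3.4 dB.
Stage 2: overshoot 17.6 dB → 17.6/4 = 4.4 dB → -16.6 dB.
Stage 3: below threshold (-16.6 ≤ -14); passes unchanged; output -16.6 dB.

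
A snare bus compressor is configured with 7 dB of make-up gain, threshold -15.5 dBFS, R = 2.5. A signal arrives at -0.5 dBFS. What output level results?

-2.5 dBFS

Overshoot: -0.5 − (-15.5) = 15 dB.
At 2.5:1 the overshoot is divided by 2.5, leaving 6 dB above threshold.
That puts the output at -9.5 dBFS; make-up adds 7 dB, giving -2.5 dBFS.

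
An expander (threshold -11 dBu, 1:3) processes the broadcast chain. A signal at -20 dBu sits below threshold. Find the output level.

The input is 9 dB below the -11 dBu threshold.
A 1:3 expander multiplies undershoot by 3: 9 × 3 = 27 dB below threshold.
Output = -11 − 27 = -38 dBu.

-38 dBu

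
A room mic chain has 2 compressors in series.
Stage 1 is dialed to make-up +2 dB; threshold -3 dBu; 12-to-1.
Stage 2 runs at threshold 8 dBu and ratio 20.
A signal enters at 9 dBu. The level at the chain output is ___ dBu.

Stage 1: overshoot 12 dB → 12/12 = 1 dB → -2 dBu; +2 dB make-up → 0 dBu.
Stage 2: 0 dBu ≤ 8 dBu, so stage 2 doesn't engage; output 0 dBu.

0 dBu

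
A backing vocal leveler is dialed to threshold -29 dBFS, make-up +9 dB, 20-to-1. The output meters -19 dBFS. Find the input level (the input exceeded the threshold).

Before make-up, the level was -19 − 9 = -28 dBFS.
The compressed level sits -28 − (-29) = 1 dB over threshold.
Input overshoot = R × output overshoot = 20 dB → input = -29 + 20 = -9 dBFS.

-9 dBFS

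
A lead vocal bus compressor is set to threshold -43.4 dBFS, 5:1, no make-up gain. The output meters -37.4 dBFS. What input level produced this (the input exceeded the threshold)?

-13.4 dBFS

That's 6 dB above the -43.4 dBFS threshold.
Input overshoot = R × output overshoot = 30 dB → input = -43.4 + 30 = -13.4 dBFS.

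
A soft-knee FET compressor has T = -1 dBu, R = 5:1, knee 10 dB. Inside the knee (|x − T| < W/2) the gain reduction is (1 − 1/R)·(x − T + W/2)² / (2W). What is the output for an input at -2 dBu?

-2.64 dBu

x − T + W/2 = -2 − (-1) + 5 = 4.
GR = (1 − 1/5) × 4² / 20 = 0.8 × 16 / 20 = 0.64 dB.
Output = -2 − 0.64 = -2.64 dBu.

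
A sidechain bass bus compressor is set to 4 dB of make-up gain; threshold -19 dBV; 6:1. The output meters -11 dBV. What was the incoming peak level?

Remove make-up: -11 − 4 = -15 dBV.
Post-compression overshoot = -15 − (-19) = 4 dB.
Before 6:1 compression the overshoot was 4 × 6 = 24 dB, so input = -19 + 24 = 5 dBV.

5 dBV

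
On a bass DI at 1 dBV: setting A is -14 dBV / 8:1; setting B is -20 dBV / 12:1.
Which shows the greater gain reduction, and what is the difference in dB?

A: GR = 15 − 15/8 = 13.125 dB.
B: GR = 21 − 21/12 = 19.25 dB.
B reduces 6.125 dB more.

B, by 6.125 dB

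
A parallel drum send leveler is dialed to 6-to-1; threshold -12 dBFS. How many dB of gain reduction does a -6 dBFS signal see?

5 dB

-6 dBFS exceeds the threshold by 6 dB.
At 6:1, output sits 6/6 = 1 dB above threshold.
Gain reduction = 6 − 1 = 5 dB.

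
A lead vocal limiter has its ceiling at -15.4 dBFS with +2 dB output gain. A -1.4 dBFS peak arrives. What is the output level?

A brickwall limiter is an ∞:1 compressor: any input above the ceiling is clamped to -15.4 dBFS.
Output gain then adds 2 dB: -15.4 + 2 = -13.4 dBFS.

-13.4 dBFS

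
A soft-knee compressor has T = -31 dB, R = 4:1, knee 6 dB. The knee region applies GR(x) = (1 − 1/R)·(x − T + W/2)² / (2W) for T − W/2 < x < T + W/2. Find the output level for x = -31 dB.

x − T + W/2 = -31 − (-31) + 3 = 3.
GR = (1 − 1/4) × 3² / 12 = 0.75 × 9 / 12 = 0.5625 dB.
Output = -31 − 0.5625 = -31.5625 dB.

-31.5625 dB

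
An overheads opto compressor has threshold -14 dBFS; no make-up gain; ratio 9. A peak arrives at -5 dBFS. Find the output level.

-13 dBFS

-5 dBFS sits 9 dB over threshold.
At 9:1 the overshoot is divided by 9, leaving 1 dB above threshold.
So the level is -14 + 1 = -13 dBFS.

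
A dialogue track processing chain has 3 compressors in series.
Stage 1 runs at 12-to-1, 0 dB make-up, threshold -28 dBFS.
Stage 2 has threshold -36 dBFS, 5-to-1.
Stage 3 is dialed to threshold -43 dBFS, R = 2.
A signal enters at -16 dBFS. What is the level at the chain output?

Stage 1: overshoot 12 dB → 12/12 = 1 dB → -27 dBFS.
Stage 2: overshoot 9 dB → 9/5 = 1.8 dB → -34.2 dBFS.
Stage 3: overshoot 8.8 dB → 8.8/2 = 4.4 dB → -38.6 dBFS.

-38.6 dBFS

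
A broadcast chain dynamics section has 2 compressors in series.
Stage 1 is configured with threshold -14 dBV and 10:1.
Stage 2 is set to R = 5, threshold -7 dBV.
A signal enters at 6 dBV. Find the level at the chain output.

-12 dBV

Stage 1: overshoot 20 dB → 20/10 = 2 dB → -12 dBV.
Stage 2: -12 dBV is at or below the -7 dBV threshold — no compression; output -12 dBV.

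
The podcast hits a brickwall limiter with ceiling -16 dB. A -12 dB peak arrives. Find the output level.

At ∞:1, everything above -16 dB is held at the ceiling.

-16 dB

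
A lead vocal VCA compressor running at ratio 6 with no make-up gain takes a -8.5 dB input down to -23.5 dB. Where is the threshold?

Gain reduction = -8.5 − (-23.5) = 15 dB; output overshoot = GR / (R − 1) = 15 / 5 = 3 dB.
Threshold = output − output overshoot = -23.5 − 3 = -26.5 dB.

-26.5 dB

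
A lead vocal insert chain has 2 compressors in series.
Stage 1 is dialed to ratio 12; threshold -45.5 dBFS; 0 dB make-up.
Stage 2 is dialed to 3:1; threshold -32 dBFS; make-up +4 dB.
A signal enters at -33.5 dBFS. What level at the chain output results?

-40.5 dBFS

Stage 1: overshoot 12 dB → 12/12 = 1 dB → -44.5 dBFS.
Stage 2: -44.5 dBFS ≤ -32 dBFS, so stage 2 doesn't engage; make-up brings it to -40.5 dBFS.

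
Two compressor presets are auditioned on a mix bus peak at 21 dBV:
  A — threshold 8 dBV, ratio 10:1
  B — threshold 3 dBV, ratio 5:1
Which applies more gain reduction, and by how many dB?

A: 13 dB over, compressed to 1.3 dB over, so 11.7 dB of GR.
B: 18 dB over, compressed to 3.6 dB over, so 14.4 dB of GR.
Difference: 2.7 dB in favour of B.

B, by 2.7 dB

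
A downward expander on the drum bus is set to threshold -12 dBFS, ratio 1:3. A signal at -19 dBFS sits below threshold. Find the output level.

Below threshold, a 1:3 expander applies gain = (3−1)×(T − x) of attenuation.
(3−1) × 7 = 14 dB, so output = -19 − 14 = -33 dBFS.

-33 dBFS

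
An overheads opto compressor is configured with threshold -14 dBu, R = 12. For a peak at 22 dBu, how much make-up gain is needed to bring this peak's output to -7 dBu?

The peak compresses to -14 + 36/12 = -11 dBu.
To reach -7 dBu requires -7 − (-11) = 4 dB of make-up.

4 dB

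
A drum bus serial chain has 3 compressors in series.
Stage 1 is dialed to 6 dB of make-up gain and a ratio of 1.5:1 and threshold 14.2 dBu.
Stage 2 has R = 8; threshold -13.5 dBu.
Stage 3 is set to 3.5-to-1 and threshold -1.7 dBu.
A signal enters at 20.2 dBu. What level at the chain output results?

-8.7875 dBu

Stage 1: overshoot 6 dB → 6/1.5 = 4 dB → 18.2 dBu; +6 dB make-up → 24.2 dBu.
Stage 2: 24.2 dBu is 37.7 dB over -13.5 dBu; at 8:1 that becomes 4.7125 dB over, giving -8.7875 dBu.
Stage 3: below threshold (-8.7875 ≤ -1.7); passes unchanged; output -8.7875 dBu.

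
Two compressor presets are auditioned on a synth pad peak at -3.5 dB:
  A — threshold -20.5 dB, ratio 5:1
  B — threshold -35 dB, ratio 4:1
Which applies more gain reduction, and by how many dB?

B, by 10.025 dB

A: GR = 17 − 17/5 = 13.6 dB.
B: GR = 31.5 − 31.5/4 = 23.625 dB.
B applies 10.025 dB more gain reduction.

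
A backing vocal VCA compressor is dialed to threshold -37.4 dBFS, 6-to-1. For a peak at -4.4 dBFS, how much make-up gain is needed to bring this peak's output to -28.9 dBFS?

Overshoot 33 dB → 33/6 = 5.5 dB after compression, so the compressed level is -37.4 + 5.5 = -31.9 dBFS.
Make-up = target − compressed = -28.9 − (-31.9) = 3 dB.

3 dB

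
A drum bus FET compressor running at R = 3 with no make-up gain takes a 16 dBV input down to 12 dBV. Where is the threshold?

10 dBV

Gain reduction = 16 − 12 = 4 dB; output overshoot = GR / (R − 1) = 4 / 2 = 2 dB.
Threshold = output − output overshoot = 12 − 2 = 10 dBV.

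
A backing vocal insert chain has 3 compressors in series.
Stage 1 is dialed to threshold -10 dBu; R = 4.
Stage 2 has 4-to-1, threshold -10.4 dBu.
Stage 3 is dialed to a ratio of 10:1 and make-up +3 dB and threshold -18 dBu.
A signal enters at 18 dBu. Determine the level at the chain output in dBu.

Stage 1: 18 dBu is 28 dB over -10 dBu; at 4:1 that becomes 7 dB over, giving -3 dBu.
Stage 2: -3 dBu is 7.4 dB over -10.4 dBu; at 4:1 that becomes 1.85 dB over, giving -8.55 dBu.
Stage 3: 9.45 dB above -18 dBu, reduced 10:1 to 0.945 dB above → -17.055 dBu; +3 dB make-up → -14.055 dBu.

-14.055 dBu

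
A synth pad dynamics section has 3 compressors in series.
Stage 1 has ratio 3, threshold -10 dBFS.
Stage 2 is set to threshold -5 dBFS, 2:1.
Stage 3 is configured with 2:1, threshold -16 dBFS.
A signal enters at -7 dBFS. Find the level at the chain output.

Stage 1: 3 dB above -10 dBFS, reduced 3:1 to 1 dB above → -9 dBFS.
Stage 2: -9 dBFS ≤ -5 dBFS, so stage 2 doesn't engage; output -9 dBFS.
Stage 3: 7 dB above -16 dBFS, reduced 2:1 to 3.5 dB above → -12.5 dBFS.

-12.5 dBFS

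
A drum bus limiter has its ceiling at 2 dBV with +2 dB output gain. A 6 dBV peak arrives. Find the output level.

The limiter clamps the peak to its 2 dBV ceiling.
Output gain then adds 2 dB: 2 + 2 = 4 dBV.

4 dBV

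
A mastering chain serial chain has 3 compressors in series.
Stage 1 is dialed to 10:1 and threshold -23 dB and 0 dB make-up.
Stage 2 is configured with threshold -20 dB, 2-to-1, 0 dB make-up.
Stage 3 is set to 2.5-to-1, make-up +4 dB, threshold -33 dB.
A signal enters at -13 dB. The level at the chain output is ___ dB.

-24.6 dB

Stage 1: 10 dB above -23 dB, reduced 10:1 to 1 dB above → -22 dB.
Stage 2: -22 dB is at or below the -20 dB threshold — no compression; output -22 dB.
Stage 3: overshoot 11 dB → 11/2.5 = 4.4 dB → -28.6 dB; +4 dB make-up → -24.6 dB.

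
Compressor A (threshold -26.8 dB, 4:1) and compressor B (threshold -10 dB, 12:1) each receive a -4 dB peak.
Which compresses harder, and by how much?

A: overshoot 22.8 dB → output overshoot 5.7 dB → GR 17.1 dB.
B: overshoot 6 dB → output overshoot 0.5 dB → GR 5.5 dB.
A applies 11.6 dB more gain reduction.

A, by 11.6 dB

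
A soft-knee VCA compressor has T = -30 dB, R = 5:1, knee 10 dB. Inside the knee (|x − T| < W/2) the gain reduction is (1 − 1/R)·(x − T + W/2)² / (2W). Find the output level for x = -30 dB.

-31 dB

x − T + W/2 = -30 − (-30) + 5 = 5.
GR = (1 − 1/5) × 5² / 20 = 0.8 × 25 / 20 = 1 dB.
Output = -30 − 1 = -31 dB.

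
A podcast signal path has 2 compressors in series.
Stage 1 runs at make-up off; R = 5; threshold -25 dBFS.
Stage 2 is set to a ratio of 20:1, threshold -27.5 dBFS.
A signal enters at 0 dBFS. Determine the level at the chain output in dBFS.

-27.125 dBFS

Stage 1: 25 dB above -25 dBFS, reduced 5:1 to 5 dB above → -20 dBFS.
Stage 2: -20 dBFS is 7.5 dB over -27.5 dBFS; at 20:1 that becomes 0.375 dB over, giving -27.125 dBFS.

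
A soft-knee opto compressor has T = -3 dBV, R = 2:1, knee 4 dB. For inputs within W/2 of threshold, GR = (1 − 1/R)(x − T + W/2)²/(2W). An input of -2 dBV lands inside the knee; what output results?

x − T + W/2 = -2 − (-3) + 2 = 3.
GR = (1 − 1/2) × 3² / 8 = 0.5 × 9 / 8 = 0.5625 dB.
Output = -2 − 0.5625 = -2.5625 dBV.

-2.5625 dBV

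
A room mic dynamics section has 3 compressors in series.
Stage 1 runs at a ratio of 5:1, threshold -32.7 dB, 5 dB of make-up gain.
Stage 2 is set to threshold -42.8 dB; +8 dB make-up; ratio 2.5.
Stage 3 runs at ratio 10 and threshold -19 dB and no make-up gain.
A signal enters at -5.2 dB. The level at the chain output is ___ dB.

-26.56 dB

Stage 1: 27.5 dB above -32.7 dB, reduced 5:1 to 5.5 dB above → -27.2 dB; +5 dB make-up → -22.2 dB.
Stage 2: overshoot 20.6 dB → 20.6/2.5 = 8.24 dB → -34.56 dB; +8 dB make-up → -26.56 dB.
Stage 3: below threshold (-26.56 ≤ -19); passes unchanged; output -26.56 dB.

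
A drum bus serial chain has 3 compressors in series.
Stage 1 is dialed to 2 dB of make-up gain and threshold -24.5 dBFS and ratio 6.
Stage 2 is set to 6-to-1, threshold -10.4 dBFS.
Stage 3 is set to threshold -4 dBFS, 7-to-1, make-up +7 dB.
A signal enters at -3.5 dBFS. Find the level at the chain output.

-12 dBFS

Stage 1: overshoot 21 dB → 21/6 = 3.5 dB → -21 dBFS; +2 dB make-up → -19 dBFS.
Stage 2: below threshold (-19 ≤ -10.4); passes unchanged; output -19 dBFS.
Stage 3: -19 dBFS ≤ -4 dBFS, so stage 3 doesn't engage; make-up brings it to -12 dBFS.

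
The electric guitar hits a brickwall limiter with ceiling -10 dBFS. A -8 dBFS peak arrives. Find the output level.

The limiter clamps the peak to its -10 dBFS ceiling.

-10 dBFS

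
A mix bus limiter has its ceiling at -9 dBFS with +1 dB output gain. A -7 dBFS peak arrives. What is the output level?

-8 dBFS

The limiter clamps the peak to its -9 dBFS ceiling.
Output gain then adds 1 dB: -9 + 1 = -8 dBFS.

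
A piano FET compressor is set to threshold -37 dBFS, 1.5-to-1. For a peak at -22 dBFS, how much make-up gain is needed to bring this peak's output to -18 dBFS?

Overshoot 15 dB → 15/1.5 = 10 dB after compression, so the compressed level is -37 + 10 = -27 dBFS.
Make-up = target − compressed = -18 − (-27) = 9 dB.

9 dB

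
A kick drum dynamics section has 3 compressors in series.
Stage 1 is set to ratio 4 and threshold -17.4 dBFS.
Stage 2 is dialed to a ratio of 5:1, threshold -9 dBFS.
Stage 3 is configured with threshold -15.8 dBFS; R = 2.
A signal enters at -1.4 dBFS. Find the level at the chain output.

Stage 1: -1.4 dBFS is 16 dB over -17.4 dBFS; at 4:1 that becomes 4 dB over, giving -13.4 dBFS.
Stage 2: -13.4 dBFS is at or below the -9 dBFS threshold — no compression; output -13.4 dBFS.
Stage 3: overshoot 2.4 dB → 2.4/2 = 1.2 dB → -14.6 dBFS.

-14.6 dBFS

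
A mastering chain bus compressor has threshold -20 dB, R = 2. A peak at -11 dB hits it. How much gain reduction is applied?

The signal is 9 dB above threshold.
After 2:1 compression the overshoot becomes 9/2 = 4.5 dB.
Gain reduction = 9 − 4.5 = 4.5 dB.

4.5 dB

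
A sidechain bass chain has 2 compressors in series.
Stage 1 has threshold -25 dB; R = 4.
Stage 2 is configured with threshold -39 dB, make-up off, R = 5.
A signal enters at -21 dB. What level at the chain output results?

-36 dB

Stage 1: -21 dB is 4 dB over -25 dB; at 4:1 that becomes 1 dB over, giving -24 dB.
Stage 2: -24 dB is 15 dB over -39 dB; at 5:1 that becomes 3 dB over, giving -36 dB.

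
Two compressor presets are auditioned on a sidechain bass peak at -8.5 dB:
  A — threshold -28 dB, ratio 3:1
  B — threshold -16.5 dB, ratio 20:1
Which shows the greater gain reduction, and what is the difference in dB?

A, by 5.4 dB

A: overshoot 19.5 dB → output overshoot 6.5 dB → GR 13 dB.
B: overshoot 8 dB → output overshoot 0.4 dB → GR 7.6 dB.
Difference: 5.4 dB in favour of A.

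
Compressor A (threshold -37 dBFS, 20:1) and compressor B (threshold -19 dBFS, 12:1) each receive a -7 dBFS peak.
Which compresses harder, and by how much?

A: 30 dB over, compressed to 1.5 dB over, so 28.5 dB of GR.
B: 12 dB over, compressed to 1 dB over, so 11 dB of GR.
A applies 17.5 dB more gain reduction.

A, by 17.5 dB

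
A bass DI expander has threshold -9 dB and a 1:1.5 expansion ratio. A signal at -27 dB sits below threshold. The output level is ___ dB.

-36 dB

Undershoot = (-9) − (-27) = 18 dB.
At 1:1.5, that expands to 27 dB under threshold.
Output = -9 − 27 = -36 dB.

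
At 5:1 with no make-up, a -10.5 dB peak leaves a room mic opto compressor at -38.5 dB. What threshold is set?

-45.5 dB

Gain reduction = -10.5 − (-38.5) = 28 dB; output overshoot = GR / (R − 1) = 28 / 4 = 7 dB.
Threshold = output − output overshoot = -38.5 − 7 = -45.5 dB.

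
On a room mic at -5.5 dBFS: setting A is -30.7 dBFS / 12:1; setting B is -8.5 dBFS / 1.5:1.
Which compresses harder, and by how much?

A: 25.2 dB over, compressed to 2.1 dB over, so 23.1 dB of GR.
B: 3 dB over, compressed to 2 dB over, so 1 dB of GR.
A applies 22.1 dB more gain reduction.

A, by 22.1 dB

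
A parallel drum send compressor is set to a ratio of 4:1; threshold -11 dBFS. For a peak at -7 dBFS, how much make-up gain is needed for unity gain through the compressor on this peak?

The peak compresses to -11 + 4/4 = -10 dBFS.
To reach -7 dBFS requires -7 − (-10) = 3 dB of make-up.

3 dB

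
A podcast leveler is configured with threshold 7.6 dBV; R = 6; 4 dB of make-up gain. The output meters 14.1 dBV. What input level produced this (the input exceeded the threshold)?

Stripping the +4 dB make-up gives 10.1 dBV at the gain stage.
The compressed level sits 10.1 − 7.6 = 2.5 dB over threshold.
Undo the ratio: input overshoot = 2.5 × 6 = 15 dB, giving input = 22.6 dBV.

22.6 dBV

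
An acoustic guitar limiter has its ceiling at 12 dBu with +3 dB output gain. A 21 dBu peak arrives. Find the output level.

At ∞:1, everything above 12 dBu is held at the ceiling.
Output gain then adds 3 dB: 12 + 3 = 15 dBu.

15 dBu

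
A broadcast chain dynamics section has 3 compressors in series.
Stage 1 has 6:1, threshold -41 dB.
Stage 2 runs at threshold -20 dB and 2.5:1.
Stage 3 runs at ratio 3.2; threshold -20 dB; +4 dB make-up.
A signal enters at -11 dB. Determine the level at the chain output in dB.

Stage 1: overshoot 30 dB → 30/6 = 5 dB → -36 dB.
Stage 2: below threshold (-36 ≤ -20); passes unchanged; output -36 dB.
Stage 3: -36 dB is at or below the -20 dB threshold — no compression; make-up brings it to -32 dB.

-32 dB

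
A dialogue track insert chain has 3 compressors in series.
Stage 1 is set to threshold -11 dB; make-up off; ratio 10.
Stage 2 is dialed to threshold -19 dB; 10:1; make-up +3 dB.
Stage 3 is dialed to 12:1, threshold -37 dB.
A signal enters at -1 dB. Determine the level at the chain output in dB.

-35.175 dB

Stage 1: overshoot 10 dB → 10/10 = 1 dB → -10 dB.
Stage 2: overshoot 9 dB → 9/10 = 0.9 dB → -18.1 dB; +3 dB make-up → -15.1 dB.
Stage 3: 21.9 dB above -37 dB, reduced 12:1 to 1.825 dB above → -35.175 dB.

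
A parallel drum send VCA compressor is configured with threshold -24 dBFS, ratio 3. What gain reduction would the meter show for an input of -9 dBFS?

10 dB

Overshoot = -9 − (-24) = 15 dB.
At 3:1, output sits 15/3 = 5 dB above threshold.
GR = overshoot in − overshoot out = 15 − 5 = 10 dB.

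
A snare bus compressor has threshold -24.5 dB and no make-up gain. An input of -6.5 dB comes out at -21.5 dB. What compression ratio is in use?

Input overshoot = -6.5 − (-24.5) = 18 dB; output overshoot = -21.5 − (-24.5) = 3 dB.
Ratio = 18 / 3 = 6.

6:1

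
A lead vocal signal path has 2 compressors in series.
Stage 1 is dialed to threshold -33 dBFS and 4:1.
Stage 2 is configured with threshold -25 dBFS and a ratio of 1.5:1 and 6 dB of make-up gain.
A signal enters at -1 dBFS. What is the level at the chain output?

Stage 1: overshoot 32 dB → 32/4 = 8 dB → -25 dBFS.
Stage 2: below threshold (-25 ≤ -25); passes unchanged; make-up brings it to -19 dBFS.

-19 dBFS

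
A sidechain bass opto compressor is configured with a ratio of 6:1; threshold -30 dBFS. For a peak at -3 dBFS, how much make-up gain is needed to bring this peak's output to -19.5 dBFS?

The peak compresses to -30 + 27/6 = -25.5 dBFS.
To reach -19.5 dBFS requires -19.5 − (-25.5) = 6 dB of make-up.

6 dB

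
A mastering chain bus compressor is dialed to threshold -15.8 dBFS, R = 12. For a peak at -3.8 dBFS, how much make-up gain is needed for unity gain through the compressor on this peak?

11 dB

The peak compresses to -15.8 + 12/12 = -14.8 dBFS.
To reach -3.8 dBFS requires -3.8 − (-14.8) = 11 dB of make-up.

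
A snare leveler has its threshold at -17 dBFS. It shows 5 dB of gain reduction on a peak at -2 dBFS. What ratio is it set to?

Input overshoot = -2 − (-17) = 15 dB.
Output overshoot = 15 − 5 = 10 dB.
Ratio = input overshoot / output overshoot = 15 / 10 = 1.5.

1.5:1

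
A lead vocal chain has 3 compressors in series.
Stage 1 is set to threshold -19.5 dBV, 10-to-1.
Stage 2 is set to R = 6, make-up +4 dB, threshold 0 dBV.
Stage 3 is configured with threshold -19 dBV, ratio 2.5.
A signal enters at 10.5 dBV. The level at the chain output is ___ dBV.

Stage 1: overshoot 30 dB → 30/10 = 3 dB → -16.5 dBV.
Stage 2: below threshold (-16.5 ≤ 0); passes unchanged; make-up brings it to -12.5 dBV.
Stage 3: overshoot 6.5 dB → 6.5/2.5 = 2.6 dB → -16.4 dBV.

-16.4 dBV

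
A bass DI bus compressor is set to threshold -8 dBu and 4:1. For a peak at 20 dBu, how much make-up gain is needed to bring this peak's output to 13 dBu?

Without make-up, output = threshold + overshoot/4 = -8 + 7 = -1 dBu.
Gap to target: 14 dB.

14 dB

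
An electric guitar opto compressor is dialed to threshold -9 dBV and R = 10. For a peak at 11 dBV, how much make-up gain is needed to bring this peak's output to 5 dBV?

Without make-up, output = threshold + overshoot/10 = -9 + 2 = -7 dBV.
Gap to target: 12 dB.

12 dB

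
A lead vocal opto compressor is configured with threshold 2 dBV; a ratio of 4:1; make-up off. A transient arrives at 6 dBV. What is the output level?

3 dBV

Overshoot: 6 − 2 = 4 dB.
The 4 dB excess becomes 1 dB after 4:1 reduction.
Output = 2 + 1 = 3 dBV.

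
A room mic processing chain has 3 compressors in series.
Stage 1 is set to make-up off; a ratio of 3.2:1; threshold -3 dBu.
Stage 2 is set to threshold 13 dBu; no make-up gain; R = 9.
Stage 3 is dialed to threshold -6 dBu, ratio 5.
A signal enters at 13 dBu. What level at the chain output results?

Stage 1: 13 dBu is 16 dB over -3 dBu; at 3.2:1 that becomes 5 dB over, giving 2 dBu.
Stage 2: below threshold (2 ≤ 13); passes unchanged; output 2 dBu.
Stage 3: 8 dB above -6 dBu, reduced 5:1 to 1.6 dB above → -4.4 dBu.

-4.4 dBu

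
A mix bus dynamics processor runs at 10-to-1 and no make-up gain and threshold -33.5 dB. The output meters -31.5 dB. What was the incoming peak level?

That's 2 dB above the -33.5 dB threshold.
Undo the ratio: input overshoot = 2 × 10 = 20 dB, giving input = -13.5 dB.

-13.5 dB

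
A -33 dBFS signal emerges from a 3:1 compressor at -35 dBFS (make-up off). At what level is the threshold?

-36 dBFS

Let T be the threshold. Output overshoot = (input overshoot)/R, so -35 − T = (-33 − T)/3.
3·(-35 − T) = -33 − T → 2·T = -105 − (-33) = -72.
T = -72/2 = -36 dBFS.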